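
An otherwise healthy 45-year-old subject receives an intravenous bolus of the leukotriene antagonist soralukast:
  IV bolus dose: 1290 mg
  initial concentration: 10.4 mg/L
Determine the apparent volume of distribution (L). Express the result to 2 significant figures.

120 L

Vd = Dose / C₀ = 1290 / 10.4 = 124.0 L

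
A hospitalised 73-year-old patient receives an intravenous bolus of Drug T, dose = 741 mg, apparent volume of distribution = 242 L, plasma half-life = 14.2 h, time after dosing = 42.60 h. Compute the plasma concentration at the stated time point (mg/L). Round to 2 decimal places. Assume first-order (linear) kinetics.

C₀ = Dose / Vd = 741.0 / 242 = 3.062 mg/L
k = ln2 / t½ = 0.693147 / 14.2 = 0.04881 h⁻¹
t / t½ = 42.60 / 14.2 = 3 half-lives
C = C₀ × (1/2)^3 = 3.062 × 0.1250 = 0.3828 mg/L

0.38 mg/L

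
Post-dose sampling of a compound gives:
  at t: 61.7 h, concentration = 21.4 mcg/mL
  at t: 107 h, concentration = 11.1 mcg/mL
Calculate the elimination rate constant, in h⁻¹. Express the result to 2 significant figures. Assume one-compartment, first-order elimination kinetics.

k = ln(C₁/C₂) / (t₂ − t₁) = ln(21.4/11.1) / (107 − 61.7)
  = 0.6564 / 45.30 = 0.01449 h⁻¹

0.014 h⁻¹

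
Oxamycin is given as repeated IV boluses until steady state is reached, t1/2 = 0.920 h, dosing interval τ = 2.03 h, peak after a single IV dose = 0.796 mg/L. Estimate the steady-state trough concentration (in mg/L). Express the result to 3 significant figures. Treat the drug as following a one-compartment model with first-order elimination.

0.220 mg/L

k = ln2 / t½ = 0.693147 / 0.920 = 0.7534 h⁻¹
e^(−kτ) = e^(−0.7534 × 2.03) = 0.2167
Accumulation ratio R = 1 / (1 − e^(−kτ)) = 1 / (1 − 0.2167) = 1.277
Steady-state trough = C₀ × R × e^(−kτ) = 0.796 × 1.277 × 0.2167 = 0.2203 mg/L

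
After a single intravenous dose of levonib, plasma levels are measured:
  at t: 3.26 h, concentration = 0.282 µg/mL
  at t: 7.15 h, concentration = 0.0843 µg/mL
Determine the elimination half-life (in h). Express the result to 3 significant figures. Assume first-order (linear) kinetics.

2.23 h

k = ln(C₁/C₂) / (t₂ − t₁) = ln(0.282/0.0843) / (7.15 − 3.26)
  = 1.208 / 3.890 = 0.3105 h⁻¹
t½ = ln2 / k = 0.693147 / 0.3105 = 2.232 h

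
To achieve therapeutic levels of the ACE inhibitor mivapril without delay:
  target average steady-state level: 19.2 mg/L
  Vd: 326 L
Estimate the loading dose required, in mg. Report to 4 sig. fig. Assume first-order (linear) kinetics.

LD = Css × Vd = 19.2 × 326 = 6259 mg

6259 mg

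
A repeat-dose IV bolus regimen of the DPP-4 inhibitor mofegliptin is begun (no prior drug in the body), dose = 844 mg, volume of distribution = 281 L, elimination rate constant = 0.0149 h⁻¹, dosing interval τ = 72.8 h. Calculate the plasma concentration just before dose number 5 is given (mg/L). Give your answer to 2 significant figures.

C₀ per dose = Dose / Vd = 844 / 281 = 3.004 mg/L
Fraction remaining after one interval: r = e^(−kτ) = e^(−0.01490 × 72.8) = 0.3380
Before dose 5, 4 doses have been given (aged 1τ, 2τ, 3τ, 4τ).
C_trough = C₀ × (r + r² + … + r^4) = C₀ × r(1−r^4)/(1−r)
        = 3.004 × 0.3380 × (1 − 0.01305) / (1 − 0.3380) = 1.514 mg/L

1.5 mg/L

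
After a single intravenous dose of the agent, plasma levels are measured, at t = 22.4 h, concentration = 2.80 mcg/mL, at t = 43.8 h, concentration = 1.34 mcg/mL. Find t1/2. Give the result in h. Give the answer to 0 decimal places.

20 h

k = ln(C₁/C₂) / (t₂ − t₁) = ln(2.80/1.34) / (43.8 − 22.4)
  = 0.7369 / 21.40 = 0.03443 h⁻¹
t½ = ln2 / k = 0.693147 / 0.03443 = 20.13 h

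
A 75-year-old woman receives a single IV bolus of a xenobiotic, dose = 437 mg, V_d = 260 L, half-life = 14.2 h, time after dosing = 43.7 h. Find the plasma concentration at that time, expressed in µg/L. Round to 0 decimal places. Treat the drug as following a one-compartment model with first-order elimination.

199 µg/L

C₀ = Dose / Vd = 437.0 / 260 = 1.681 mg/L
k = ln2 / t½ = 0.693147 / 14.2 = 0.04881 h⁻¹
C = C₀ · e^(−k·t) = 1.681 × e^(−0.04881 × 43.7)
  = 1.681 × 0.1185 = 0.1992 mg/L
Convert: 0.1992 mg/L × 1000 = 199.2 µg/L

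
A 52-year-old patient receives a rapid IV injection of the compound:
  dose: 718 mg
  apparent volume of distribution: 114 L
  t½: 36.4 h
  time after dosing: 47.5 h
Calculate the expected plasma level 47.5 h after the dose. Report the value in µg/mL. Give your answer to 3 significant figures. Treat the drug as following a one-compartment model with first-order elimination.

2.55 µg/mL

C₀ = Dose / Vd = 718.0 / 114 = 6.298 mg/L
k = ln2 / t½ = 0.693147 / 36.4 = 0.01904 h⁻¹
C = C₀ · e^(−k·t) = 6.298 × e^(−0.01904 × 47.5)
  = 6.298 × 0.4048 = 2.549 mg/L
(2.549 mg/L = 2.549 µg/mL)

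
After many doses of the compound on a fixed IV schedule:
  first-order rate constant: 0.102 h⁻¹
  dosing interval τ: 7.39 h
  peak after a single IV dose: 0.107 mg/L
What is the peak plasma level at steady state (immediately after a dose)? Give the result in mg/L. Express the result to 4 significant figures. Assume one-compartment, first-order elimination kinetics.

0.2021 mg/L

e^(−kτ) = e^(−0.1020 × 7.39) = 0.4706
Accumulation ratio R = 1 / (1 − e^(−kτ)) = 1 / (1 − 0.4706) = 1.889
Steady-state peak = C₀ × R = 0.107 × 1.889 = 0.2021 mg/L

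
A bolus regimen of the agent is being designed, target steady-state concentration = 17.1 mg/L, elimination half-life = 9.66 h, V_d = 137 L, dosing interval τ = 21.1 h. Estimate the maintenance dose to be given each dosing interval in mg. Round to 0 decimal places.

k = ln2 / t½ = 0.693147 / 9.66 = 0.07175 h⁻¹
CL = k × Vd = 0.07175 × 137 = 9.830 L/h
At steady state, Dose/τ = Css × CL.
Dose = Css × CL × τ = 17.1 × 9.830 × 21.1 = 3547 mg

3547 mg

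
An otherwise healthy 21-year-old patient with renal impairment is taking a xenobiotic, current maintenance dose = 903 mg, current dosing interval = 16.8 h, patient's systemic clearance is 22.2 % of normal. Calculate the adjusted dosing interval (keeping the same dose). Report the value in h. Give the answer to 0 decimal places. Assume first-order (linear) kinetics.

76 h

To keep the same average steady-state level, dosing rate must scale with clearance.
CL ratio = 22.2 / 100 = 0.2220
New interval (same dose) = 16.8 / 0.2220 = 75.68 h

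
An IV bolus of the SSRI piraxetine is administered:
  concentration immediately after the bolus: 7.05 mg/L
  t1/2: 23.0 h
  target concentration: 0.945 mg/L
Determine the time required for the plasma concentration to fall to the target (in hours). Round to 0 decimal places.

67 h

k = ln2 / t½ = 0.693147 / 23.0 = 0.03014 h⁻¹
t = ln(C₀ / C) / k = ln(7.050 / 0.945) / 0.03014
  = ln(7.460) / 0.03014 = 2.010 / 0.03014 = 66.69 h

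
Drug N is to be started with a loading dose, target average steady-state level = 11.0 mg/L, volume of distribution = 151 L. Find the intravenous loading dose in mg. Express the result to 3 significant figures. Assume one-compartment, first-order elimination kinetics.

LD = Css × Vd = 11.0 × 151 = 1661 mg

1660 mg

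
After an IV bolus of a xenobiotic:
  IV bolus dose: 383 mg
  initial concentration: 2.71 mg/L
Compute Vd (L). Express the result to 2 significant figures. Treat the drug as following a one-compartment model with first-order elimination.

140 L

Vd = Dose / C₀ = 383.0 / 2.71 = 141.3 L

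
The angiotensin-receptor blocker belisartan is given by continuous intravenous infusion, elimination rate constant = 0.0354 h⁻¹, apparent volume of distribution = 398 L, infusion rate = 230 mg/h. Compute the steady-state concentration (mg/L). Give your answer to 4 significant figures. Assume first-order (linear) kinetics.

16.32 mg/L

CL = k × Vd = 0.03540 × 398 = 14.09 L/h
At steady state Css = R₀ / CL = 230 / 14.09 = 16.32 mg/L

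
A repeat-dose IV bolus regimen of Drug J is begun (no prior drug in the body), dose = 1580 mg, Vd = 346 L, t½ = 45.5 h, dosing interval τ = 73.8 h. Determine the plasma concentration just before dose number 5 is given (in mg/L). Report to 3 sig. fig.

C₀ per dose = Dose / Vd = 1580 / 346 = 4.566 mg/L
k = ln2 / t½ = 0.693147 / 45.5 = 0.01523 h⁻¹
Fraction remaining after one interval: r = e^(−kτ) = e^(−0.01523 × 73.8) = 0.3250
Before dose 5, 4 doses have been given (aged 1τ, 2τ, 3τ, 4τ).
C_trough = C₀ × (r + r² + … + r^4) = C₀ × r(1−r^4)/(1−r)
        = 4.566 × 0.3250 × (1 − 0.01116) / (1 − 0.3250) = 2.174 mg/L

2.17 mg/L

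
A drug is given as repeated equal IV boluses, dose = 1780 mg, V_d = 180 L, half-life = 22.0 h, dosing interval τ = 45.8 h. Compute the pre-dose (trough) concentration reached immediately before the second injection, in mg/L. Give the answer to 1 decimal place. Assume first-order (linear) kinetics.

2.3 mg/L

C₀ per dose = Dose / Vd = 1780 / 180 = 9.889 mg/L
k = ln2 / t½ = 0.693147 / 22.0 = 0.03151 h⁻¹
Fraction remaining after one interval: r = e^(−kτ) = e^(−0.03151 × 45.8) = 0.2362
Before dose 2, 1 dose has been given (aged 1τ).
C_trough = C₀ × r = 9.889 × 0.2362 = 2.336 mg/L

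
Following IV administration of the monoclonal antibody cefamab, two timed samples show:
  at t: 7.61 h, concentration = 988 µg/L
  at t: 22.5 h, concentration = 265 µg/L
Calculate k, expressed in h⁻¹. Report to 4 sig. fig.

k = ln(C₁/C₂) / (t₂ − t₁) = ln(988/265) / (22.5 − 7.61)
  = 1.316 / 14.89 = 0.08838 h⁻¹

0.08838 h⁻¹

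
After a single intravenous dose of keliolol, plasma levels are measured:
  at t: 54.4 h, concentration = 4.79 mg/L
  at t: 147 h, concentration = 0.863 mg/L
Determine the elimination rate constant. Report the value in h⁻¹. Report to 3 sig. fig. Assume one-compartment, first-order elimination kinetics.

0.0185 h⁻¹

k = ln(C₁/C₂) / (t₂ − t₁) = ln(4.79/0.863) / (147 − 54.4)
  = 1.714 / 92.60 = 0.01851 h⁻¹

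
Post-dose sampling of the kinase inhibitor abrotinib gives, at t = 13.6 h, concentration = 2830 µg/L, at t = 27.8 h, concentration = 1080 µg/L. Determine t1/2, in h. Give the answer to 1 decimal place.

k = ln(C₁/C₂) / (t₂ − t₁) = ln(2830/1080) / (27.8 − 13.6)
  = 0.9633 / 14.20 = 0.06784 h⁻¹
t½ = ln2 / k = 0.693147 / 0.06784 = 10.22 h

10.2 h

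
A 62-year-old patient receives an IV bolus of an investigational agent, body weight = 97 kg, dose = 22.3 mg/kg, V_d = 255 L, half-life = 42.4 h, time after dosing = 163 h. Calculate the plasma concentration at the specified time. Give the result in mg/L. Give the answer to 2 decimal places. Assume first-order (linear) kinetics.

Total dose = 22.3 × 97 = 2163 mg
C₀ = Dose / Vd = 2163 / 255 = 8.482 mg/L
k = ln2 / t½ = 0.693147 / 42.4 = 0.01635 h⁻¹
C = C₀ · e^(−k·t) = 8.482 × e^(−0.01635 × 163)
  = 8.482 × 0.06960 = 0.5903 mg/L

0.59 mg/L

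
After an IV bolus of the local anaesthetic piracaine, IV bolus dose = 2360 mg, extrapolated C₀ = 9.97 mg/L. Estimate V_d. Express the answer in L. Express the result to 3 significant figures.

237 L

Vd = Dose / C₀ = 2360 / 9.97 = 236.7 L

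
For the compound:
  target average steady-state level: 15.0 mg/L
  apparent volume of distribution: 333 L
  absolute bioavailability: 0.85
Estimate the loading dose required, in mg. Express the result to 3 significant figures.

5880 mg

LD = Css × Vd / F = 15.0 × 333 / 0.85 = 5876 mg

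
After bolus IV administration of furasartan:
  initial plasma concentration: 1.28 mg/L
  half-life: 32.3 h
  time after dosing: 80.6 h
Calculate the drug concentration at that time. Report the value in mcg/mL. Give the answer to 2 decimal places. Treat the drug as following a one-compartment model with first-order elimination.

0.23 mcg/mL

k = ln2 / t½ = 0.693147 / 32.3 = 0.02146 h⁻¹
C = C₀ · e^(−k·t) = 1.280 × e^(−0.02146 × 80.6)
  = 1.280 × 0.1773 = 0.2269 mg/L
(0.2269 mg/L = 0.2269 mcg/mL)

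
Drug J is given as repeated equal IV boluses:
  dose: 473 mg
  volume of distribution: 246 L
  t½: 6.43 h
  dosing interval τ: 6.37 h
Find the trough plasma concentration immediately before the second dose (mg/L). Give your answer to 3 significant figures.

0.968 mg/L

C₀ per dose = Dose / Vd = 473 / 246 = 1.923 mg/L
k = ln2 / t½ = 0.693147 / 6.43 = 0.1078 h⁻¹
Fraction remaining after one interval: r = e^(−kτ) = e^(−0.1078 × 6.37) = 0.5032
Before dose 2, 1 dose has been given (aged 1τ).
C_trough = C₀ × r = 1.923 × 0.5032 = 0.9677 mg/L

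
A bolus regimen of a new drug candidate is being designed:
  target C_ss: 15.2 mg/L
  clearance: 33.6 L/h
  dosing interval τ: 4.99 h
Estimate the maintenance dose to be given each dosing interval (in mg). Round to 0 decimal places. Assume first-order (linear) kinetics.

2548 mg

At steady state, Dose/τ = Css × CL.
Dose = Css × CL × τ = 15.2 × 33.60 × 4.99 = 2548 mg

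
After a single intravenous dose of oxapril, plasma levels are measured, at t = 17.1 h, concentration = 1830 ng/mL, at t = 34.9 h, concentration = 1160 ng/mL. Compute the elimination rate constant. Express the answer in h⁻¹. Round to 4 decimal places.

k = ln(C₁/C₂) / (t₂ − t₁) = ln(1830/1160) / (34.9 − 17.1)
  = 0.4559 / 17.80 = 0.02561 h⁻¹

0.0256 h⁻¹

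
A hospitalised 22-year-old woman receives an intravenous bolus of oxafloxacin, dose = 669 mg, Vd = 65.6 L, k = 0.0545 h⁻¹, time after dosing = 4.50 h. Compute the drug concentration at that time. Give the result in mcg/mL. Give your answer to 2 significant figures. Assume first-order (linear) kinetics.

C₀ = Dose / Vd = 669.0 / 65.6 = 10.20 mg/L
C = C₀ · e^(−k·t) = 10.20 × e^(−0.05450 × 4.50)
  = 10.20 × 0.7825 = 7.982 mg/L
(7.982 mg/L = 7.982 mcg/mL)

8.0 mcg/mL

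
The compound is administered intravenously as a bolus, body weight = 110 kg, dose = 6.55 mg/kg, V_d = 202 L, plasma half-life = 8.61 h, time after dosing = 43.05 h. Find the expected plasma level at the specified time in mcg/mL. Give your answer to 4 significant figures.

0.1115 mcg/mL

Total dose = 6.55 × 110 = 720.5 mg
C₀ = Dose / Vd = 720.5 / 202 = 3.567 mg/L
k = ln2 / t½ = 0.693147 / 8.61 = 0.08050 h⁻¹
t / t½ = 43.05 / 8.61 = 5 half-lives
C = C₀ × (1/2)^5 = 3.567 × 0.03125 = 0.1115 mg/L
(0.1115 mg/L = 0.1115 mcg/mL)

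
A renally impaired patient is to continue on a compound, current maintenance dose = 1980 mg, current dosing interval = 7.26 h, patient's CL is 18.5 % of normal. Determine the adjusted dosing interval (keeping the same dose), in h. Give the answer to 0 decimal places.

To keep the same average steady-state level, dosing rate must scale with clearance.
CL ratio = 18.5 / 100 = 0.1850
New interval (same dose) = 7.26 / 0.1850 = 39.24 h

39 h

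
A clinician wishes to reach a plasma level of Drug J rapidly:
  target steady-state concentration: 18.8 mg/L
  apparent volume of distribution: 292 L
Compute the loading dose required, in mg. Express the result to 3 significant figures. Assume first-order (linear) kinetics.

5490 mg

LD = Css × Vd = 18.8 × 292 = 5490 mg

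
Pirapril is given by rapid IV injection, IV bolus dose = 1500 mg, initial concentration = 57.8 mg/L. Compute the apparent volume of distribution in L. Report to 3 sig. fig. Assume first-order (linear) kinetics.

Vd = Dose / C₀ = 1500 / 57.8 = 25.95 L

26.0 L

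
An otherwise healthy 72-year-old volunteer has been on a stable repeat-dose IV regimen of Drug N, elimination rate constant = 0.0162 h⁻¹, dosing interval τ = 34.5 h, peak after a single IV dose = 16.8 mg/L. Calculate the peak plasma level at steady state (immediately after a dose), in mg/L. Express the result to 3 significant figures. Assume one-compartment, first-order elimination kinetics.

39.2 mg/L

e^(−kτ) = e^(−0.01620 × 34.5) = 0.5718
Accumulation ratio R = 1 / (1 − e^(−kτ)) = 1 / (1 − 0.5718) = 2.335
Steady-state peak = C₀ × R = 16.8 × 2.335 = 39.23 mg/L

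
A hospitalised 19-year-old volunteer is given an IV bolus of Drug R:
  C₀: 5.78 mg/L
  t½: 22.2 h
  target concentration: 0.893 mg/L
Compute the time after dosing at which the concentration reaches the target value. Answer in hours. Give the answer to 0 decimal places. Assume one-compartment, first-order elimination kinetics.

k = ln2 / t½ = 0.693147 / 22.2 = 0.03122 h⁻¹
t = ln(C₀ / C) / k = ln(5.780 / 0.893) / 0.03122
  = ln(6.473) / 0.03122 = 1.868 / 0.03122 = 59.83 h

60 h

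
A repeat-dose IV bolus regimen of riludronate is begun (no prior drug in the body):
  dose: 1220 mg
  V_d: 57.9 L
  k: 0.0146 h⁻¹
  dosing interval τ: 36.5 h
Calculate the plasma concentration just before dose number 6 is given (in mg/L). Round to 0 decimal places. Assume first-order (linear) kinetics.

28 mg/L

C₀ per dose = Dose / Vd = 1220 / 57.9 = 21.07 mg/L
Fraction remaining after one interval: r = e^(−kτ) = e^(−0.01460 × 36.5) = 0.5869
Before dose 6, 5 doses have been given (aged 1τ, 2τ, 3τ, 4τ, 5τ).
C_trough = C₀ × (r + r² + … + r^5) = C₀ × r(1−r^5)/(1−r)
        = 21.07 × 0.5869 × (1 − 0.06963) / (1 − 0.5869) = 27.85 mg/L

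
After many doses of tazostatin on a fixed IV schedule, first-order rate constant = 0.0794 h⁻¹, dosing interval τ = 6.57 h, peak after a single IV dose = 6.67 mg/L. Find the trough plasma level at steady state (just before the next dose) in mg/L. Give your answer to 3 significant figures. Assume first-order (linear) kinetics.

e^(−kτ) = e^(−0.07940 × 6.57) = 0.5935
Accumulation ratio R = 1 / (1 − e^(−kτ)) = 1 / (1 − 0.5935) = 2.460
Steady-state trough = C₀ × R × e^(−kτ) = 6.67 × 2.460 × 0.5935 = 9.738 mg/L

9.74 mg/L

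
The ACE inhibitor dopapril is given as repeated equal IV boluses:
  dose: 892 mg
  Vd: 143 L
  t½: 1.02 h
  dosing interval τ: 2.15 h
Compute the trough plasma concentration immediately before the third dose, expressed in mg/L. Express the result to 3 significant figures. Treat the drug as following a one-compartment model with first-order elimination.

1.78 mg/L

C₀ per dose = Dose / Vd = 892 / 143 = 6.238 mg/L
k = ln2 / t½ = 0.693147 / 1.02 = 0.6796 h⁻¹
Fraction remaining after one interval: r = e^(−kτ) = e^(−0.6796 × 2.15) = 0.2320
Before dose 3, 2 doses have been given (aged 1τ, 2τ).
C_trough = C₀ × (r + r²) = 6.238 × (0.2320 + 0.05382) = 1.783 mg/L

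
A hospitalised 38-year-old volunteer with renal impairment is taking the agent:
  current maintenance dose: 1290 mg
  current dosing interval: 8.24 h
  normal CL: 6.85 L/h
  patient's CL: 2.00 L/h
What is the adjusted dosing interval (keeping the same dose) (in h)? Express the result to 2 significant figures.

28 h

To keep the same average steady-state level, dosing rate must scale with clearance.
CL ratio = 2.00 / 6.85 = 0.2920
New interval (same dose) = 8.24 / 0.2920 = 28.22 h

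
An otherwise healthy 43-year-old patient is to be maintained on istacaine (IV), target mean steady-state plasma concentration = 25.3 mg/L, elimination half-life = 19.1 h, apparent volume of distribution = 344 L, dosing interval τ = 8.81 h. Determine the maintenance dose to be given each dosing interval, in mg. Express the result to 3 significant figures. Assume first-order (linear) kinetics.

2780 mg

k = ln2 / t½ = 0.693147 / 19.1 = 0.03629 h⁻¹
CL = k × Vd = 0.03629 × 344 = 12.48 L/h
At steady state, Dose/τ = Css × CL.
Dose = Css × CL × τ = 25.3 × 12.48 × 8.81 = 2782 mg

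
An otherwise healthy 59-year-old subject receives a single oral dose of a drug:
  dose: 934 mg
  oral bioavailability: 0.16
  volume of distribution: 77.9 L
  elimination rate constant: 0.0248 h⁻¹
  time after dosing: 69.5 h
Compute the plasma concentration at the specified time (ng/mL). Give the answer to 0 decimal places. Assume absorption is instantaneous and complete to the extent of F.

Amount reaching circulation = F × Dose = 0.16 × 934.0 = 149.4 mg
C₀ = F·Dose / Vd = 149.4 / 77.9 = 1.918 mg/L
C = C₀ · e^(−k·t) = 1.918 × e^(−0.02480 × 69.5)
  = 1.918 × 0.1784 = 0.3422 mg/L
Convert: 0.3422 mg/L × 1000 = 342.2 ng/mL

342 ng/mL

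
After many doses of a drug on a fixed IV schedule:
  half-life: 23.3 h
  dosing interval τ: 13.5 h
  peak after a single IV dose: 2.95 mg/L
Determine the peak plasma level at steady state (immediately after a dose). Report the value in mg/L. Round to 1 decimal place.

8.9 mg/L

k = ln2 / t½ = 0.693147 / 23.3 = 0.02975 h⁻¹
e^(−kτ) = e^(−0.02975 × 13.5) = 0.6692
Accumulation ratio R = 1 / (1 − e^(−kτ)) = 1 / (1 − 0.6692) = 3.023
Steady-state peak = C₀ × R = 2.95 × 3.023 = 8.918 mg/L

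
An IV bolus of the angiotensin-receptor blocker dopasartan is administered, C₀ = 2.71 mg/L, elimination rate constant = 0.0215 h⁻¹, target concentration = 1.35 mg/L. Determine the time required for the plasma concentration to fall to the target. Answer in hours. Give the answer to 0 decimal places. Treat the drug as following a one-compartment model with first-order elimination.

32 h

t = ln(C₀ / C) / k = ln(2.710 / 1.35) / 0.02150
  = ln(2.007) / 0.02150 = 0.6966 / 0.02150 = 32.40 h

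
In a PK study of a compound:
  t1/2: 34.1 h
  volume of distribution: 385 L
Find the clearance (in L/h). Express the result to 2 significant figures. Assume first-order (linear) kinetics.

7.8 L/h

k = ln2 / t½ = 0.693147 / 34.1 = 0.02033 h⁻¹
CL = k × Vd = 0.02033 × 385 = 7.827 L/h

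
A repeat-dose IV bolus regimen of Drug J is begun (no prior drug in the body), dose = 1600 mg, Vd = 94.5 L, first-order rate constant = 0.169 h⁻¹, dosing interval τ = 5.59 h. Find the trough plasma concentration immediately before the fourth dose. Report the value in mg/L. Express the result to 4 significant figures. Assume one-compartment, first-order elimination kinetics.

10.14 mg/L

C₀ per dose = Dose / Vd = 1600 / 94.5 = 16.93 mg/L
Fraction remaining after one interval: r = e^(−kτ) = e^(−0.1690 × 5.59) = 0.3888
Before dose 4, 3 doses have been given (aged 1τ, 2τ, 3τ).
C_trough = C₀ × (r + r² + … + r^3) = C₀ × r(1−r^3)/(1−r)
        = 16.93 × 0.3888 × (1 − 0.05877) / (1 − 0.3888) = 10.14 mg/L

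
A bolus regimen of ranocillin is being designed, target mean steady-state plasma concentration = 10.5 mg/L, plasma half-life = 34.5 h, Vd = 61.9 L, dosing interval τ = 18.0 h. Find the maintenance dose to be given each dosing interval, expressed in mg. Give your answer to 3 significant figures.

235 mg

k = ln2 / t½ = 0.693147 / 34.5 = 0.02009 h⁻¹
CL = k × Vd = 0.02009 × 61.9 = 1.244 L/h
At steady state, Dose/τ = Css × CL.
Dose = Css × CL × τ = 10.5 × 1.244 × 18.0 = 235.1 mg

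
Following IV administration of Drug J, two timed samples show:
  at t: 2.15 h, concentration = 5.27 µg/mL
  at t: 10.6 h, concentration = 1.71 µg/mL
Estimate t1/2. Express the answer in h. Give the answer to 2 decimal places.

5.20 h

k = ln(C₁/C₂) / (t₂ − t₁) = ln(5.27/1.71) / (10.6 − 2.15)
  = 1.126 / 8.450 = 0.1333 h⁻¹
t½ = ln2 / k = 0.693147 / 0.1333 = 5.200 h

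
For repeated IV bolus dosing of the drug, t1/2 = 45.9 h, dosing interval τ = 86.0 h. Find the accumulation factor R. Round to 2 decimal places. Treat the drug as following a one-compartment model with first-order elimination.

1.38

k = ln2 / t½ = 0.693147 / 45.9 = 0.01510 h⁻¹
e^(−kτ) = e^(−0.01510 × 86.0) = 0.2729
Accumulation ratio R = 1 / (1 − e^(−kτ)) = 1 / (1 − 0.2729) = 1.375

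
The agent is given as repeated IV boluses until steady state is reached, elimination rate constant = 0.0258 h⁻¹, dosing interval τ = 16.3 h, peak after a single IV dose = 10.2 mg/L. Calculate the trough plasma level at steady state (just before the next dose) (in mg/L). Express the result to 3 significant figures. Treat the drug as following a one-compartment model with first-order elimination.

19.5 mg/L

e^(−kτ) = e^(−0.02580 × 16.3) = 0.6567
Accumulation ratio R = 1 / (1 − e^(−kτ)) = 1 / (1 − 0.6567) = 2.913
Steady-state trough = C₀ × R × e^(−kτ) = 10.2 × 2.913 × 0.6567 = 19.51 mg/L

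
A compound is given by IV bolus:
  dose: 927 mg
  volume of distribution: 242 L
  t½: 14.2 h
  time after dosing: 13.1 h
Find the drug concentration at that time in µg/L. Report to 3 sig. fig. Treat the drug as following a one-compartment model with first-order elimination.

C₀ = Dose / Vd = 927.0 / 242 = 3.831 mg/L
k = ln2 / t½ = 0.693147 / 14.2 = 0.04881 h⁻¹
C = C₀ · e^(−k·t) = 3.831 × e^(−0.04881 × 13.1)
  = 3.831 × 0.5276 = 2.021 mg/L
Convert: 2.021 mg/L × 1000 = 2021 µg/L

2020 µg/L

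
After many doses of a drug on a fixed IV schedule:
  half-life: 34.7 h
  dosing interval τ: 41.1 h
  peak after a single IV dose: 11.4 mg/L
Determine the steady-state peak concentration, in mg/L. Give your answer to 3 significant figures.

20.4 mg/L

k = ln2 / t½ = 0.693147 / 34.7 = 0.01998 h⁻¹
e^(−kτ) = e^(−0.01998 × 41.1) = 0.4399
Accumulation ratio R = 1 / (1 − e^(−kτ)) = 1 / (1 − 0.4399) = 1.785
Steady-state peak = C₀ × R = 11.4 × 1.785 = 20.35 mg/L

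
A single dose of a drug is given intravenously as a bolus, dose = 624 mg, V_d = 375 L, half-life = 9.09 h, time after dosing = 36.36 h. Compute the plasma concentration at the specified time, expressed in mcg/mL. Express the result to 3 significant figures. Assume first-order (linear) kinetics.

C₀ = Dose / Vd = 624.0 / 375 = 1.664 mg/L
k = ln2 / t½ = 0.693147 / 9.09 = 0.07625 h⁻¹
t / t½ = 36.36 / 9.09 = 4 half-lives
C = C₀ × (1/2)^4 = 1.664 × 0.06250 = 0.1040 mg/L
(0.1040 mg/L = 0.1040 mcg/mL)

0.104 mcg/mL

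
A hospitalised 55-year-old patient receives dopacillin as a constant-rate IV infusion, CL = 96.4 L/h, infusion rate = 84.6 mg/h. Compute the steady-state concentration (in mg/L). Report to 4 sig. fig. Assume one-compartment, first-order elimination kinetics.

At steady state Css = R₀ / CL = 84.6 / 96.40 = 0.8776 mg/L

0.8776 mg/L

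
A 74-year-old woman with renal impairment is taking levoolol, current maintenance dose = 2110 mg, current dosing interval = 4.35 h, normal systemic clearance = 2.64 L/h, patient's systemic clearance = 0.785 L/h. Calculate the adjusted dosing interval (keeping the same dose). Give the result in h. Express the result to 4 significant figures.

To keep the same average steady-state level, dosing rate must scale with clearance.
CL ratio = 0.785 / 2.64 = 0.2973
New interval (same dose) = 4.35 / 0.2973 = 14.63 h

14.63 h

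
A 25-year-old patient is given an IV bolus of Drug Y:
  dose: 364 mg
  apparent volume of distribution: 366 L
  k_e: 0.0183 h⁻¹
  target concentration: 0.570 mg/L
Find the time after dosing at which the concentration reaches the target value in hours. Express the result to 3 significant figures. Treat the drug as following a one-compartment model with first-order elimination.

C₀ = Dose / Vd = 364.0 / 366 = 0.9945 mg/L
t = ln(C₀ / C) / k = ln(0.9945 / 0.570) / 0.01830
  = ln(1.745) / 0.01830 = 0.5568 / 0.01830 = 30.43 h

30.4 h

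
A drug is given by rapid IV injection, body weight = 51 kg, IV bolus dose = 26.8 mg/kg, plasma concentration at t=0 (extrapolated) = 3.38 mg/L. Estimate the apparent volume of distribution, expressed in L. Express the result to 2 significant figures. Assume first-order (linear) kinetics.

Dose = 26.8 × 51 = 1367 mg
Vd = Dose / C₀ = 1367 / 3.38 = 404.4 L

400 L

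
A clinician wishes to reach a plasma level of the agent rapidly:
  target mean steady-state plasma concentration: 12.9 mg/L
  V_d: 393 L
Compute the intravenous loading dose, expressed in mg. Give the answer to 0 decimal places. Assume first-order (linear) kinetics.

5070 mg

LD = Css × Vd = 12.9 × 393 = 5070 mg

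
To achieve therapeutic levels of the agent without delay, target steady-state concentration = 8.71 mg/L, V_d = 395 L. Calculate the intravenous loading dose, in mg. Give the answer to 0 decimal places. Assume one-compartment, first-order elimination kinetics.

3440 mg

LD = Css × Vd = 8.71 × 395 = 3440 mg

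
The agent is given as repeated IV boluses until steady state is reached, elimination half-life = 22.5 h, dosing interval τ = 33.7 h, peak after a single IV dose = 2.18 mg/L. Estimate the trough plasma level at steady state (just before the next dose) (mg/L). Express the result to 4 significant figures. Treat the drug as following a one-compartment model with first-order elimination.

k = ln2 / t½ = 0.693147 / 22.5 = 0.03081 h⁻¹
e^(−kτ) = e^(−0.03081 × 33.7) = 0.3541
Accumulation ratio R = 1 / (1 − e^(−kτ)) = 1 / (1 − 0.3541) = 1.548
Steady-state trough = C₀ × R × e^(−kτ) = 2.18 × 1.548 × 0.3541 = 1.195 mg/L

1.195 mg/L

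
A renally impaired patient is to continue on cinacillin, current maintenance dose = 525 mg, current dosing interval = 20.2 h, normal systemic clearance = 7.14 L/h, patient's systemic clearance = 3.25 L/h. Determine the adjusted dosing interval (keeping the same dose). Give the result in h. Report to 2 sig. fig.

To keep the same average steady-state level, dosing rate must scale with clearance.
CL ratio = 3.25 / 7.14 = 0.4552
New interval (same dose) = 20.2 / 0.4552 = 44.38 h

44 h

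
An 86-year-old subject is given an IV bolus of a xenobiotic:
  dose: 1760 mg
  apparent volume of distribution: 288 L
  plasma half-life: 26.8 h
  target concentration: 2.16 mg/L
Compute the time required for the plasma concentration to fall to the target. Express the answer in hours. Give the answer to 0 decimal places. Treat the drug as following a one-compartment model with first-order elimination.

C₀ = Dose / Vd = 1760 / 288 = 6.111 mg/L
k = ln2 / t½ = 0.693147 / 26.8 = 0.02586 h⁻¹
t = ln(C₀ / C) / k = ln(6.111 / 2.16) / 0.02586
  = ln(2.829) / 0.02586 = 1.040 / 0.02586 = 40.22 h

40 h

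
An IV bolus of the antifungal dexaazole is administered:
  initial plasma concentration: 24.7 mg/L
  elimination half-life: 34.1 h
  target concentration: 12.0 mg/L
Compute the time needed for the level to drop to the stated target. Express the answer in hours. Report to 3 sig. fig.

k = ln2 / t½ = 0.693147 / 34.1 = 0.02033 h⁻¹
t = ln(C₀ / C) / k = ln(24.70 / 12.0) / 0.02033
  = ln(2.058) / 0.02033 = 0.7217 / 0.02033 = 35.50 h

35.5 h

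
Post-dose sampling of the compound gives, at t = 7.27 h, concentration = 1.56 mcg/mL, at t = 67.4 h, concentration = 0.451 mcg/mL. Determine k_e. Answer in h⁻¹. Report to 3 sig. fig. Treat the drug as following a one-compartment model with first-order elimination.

0.0206 h⁻¹

k = ln(C₁/C₂) / (t₂ − t₁) = ln(1.56/0.451) / (67.4 − 7.27)
  = 1.241 / 60.13 = 0.02064 h⁻¹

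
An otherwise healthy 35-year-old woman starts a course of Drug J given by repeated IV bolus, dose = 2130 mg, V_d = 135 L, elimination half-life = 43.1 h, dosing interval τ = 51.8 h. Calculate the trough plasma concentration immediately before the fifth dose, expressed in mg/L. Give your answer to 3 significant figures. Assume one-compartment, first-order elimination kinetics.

11.7 mg/L

C₀ per dose = Dose / Vd = 2130 / 135 = 15.78 mg/L
k = ln2 / t½ = 0.693147 / 43.1 = 0.01608 h⁻¹
Fraction remaining after one interval: r = e^(−kτ) = e^(−0.01608 × 51.8) = 0.4348
Before dose 5, 4 doses have been given (aged 1τ, 2τ, 3τ, 4τ).
C_trough = C₀ × (r + r² + … + r^4) = C₀ × r(1−r^4)/(1−r)
        = 15.78 × 0.4348 × (1 − 0.03574) / (1 − 0.4348) = 11.71 mg/L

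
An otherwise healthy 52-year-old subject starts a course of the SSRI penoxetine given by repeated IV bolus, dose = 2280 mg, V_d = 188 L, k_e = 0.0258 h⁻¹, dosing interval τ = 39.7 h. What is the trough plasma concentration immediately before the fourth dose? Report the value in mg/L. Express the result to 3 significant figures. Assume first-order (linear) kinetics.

C₀ per dose = Dose / Vd = 2280 / 188 = 12.13 mg/L
Fraction remaining after one interval: r = e^(−kτ) = e^(−0.02580 × 39.7) = 0.3591
Before dose 4, 3 doses have been given (aged 1τ, 2τ, 3τ).
C_trough = C₀ × (r + r² + … + r^3) = C₀ × r(1−r^3)/(1−r)
        = 12.13 × 0.3591 × (1 − 0.04631) / (1 − 0.3591) = 6.482 mg/L

6.48 mg/L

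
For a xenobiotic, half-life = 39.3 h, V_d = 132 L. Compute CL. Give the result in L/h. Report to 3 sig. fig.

2.33 L/h

k = ln2 / t½ = 0.693147 / 39.3 = 0.01764 h⁻¹
CL = k × Vd = 0.01764 × 132 = 2.328 L/h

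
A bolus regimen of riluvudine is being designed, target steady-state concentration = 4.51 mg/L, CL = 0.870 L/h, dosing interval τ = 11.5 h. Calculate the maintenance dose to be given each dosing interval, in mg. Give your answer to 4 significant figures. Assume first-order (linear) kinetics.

45.12 mg

At steady state, Dose/τ = Css × CL.
Dose = Css × CL × τ = 4.51 × 0.8700 × 11.5 = 45.12 mg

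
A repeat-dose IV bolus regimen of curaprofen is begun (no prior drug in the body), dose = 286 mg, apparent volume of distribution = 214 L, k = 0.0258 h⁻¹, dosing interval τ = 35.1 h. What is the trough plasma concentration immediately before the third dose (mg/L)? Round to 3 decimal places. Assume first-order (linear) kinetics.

0.759 mg/L

C₀ per dose = Dose / Vd = 286 / 214 = 1.336 mg/L
Fraction remaining after one interval: r = e^(−kτ) = e^(−0.02580 × 35.1) = 0.4043
Before dose 3, 2 doses have been given (aged 1τ, 2τ).
C_trough = C₀ × (r + r²) = 1.336 × (0.4043 + 0.1635) = 0.7586 mg/L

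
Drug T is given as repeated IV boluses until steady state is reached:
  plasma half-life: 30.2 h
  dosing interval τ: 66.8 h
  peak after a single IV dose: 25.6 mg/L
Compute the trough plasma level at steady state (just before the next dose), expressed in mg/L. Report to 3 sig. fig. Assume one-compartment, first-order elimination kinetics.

7.05 mg/L

k = ln2 / t½ = 0.693147 / 30.2 = 0.02295 h⁻¹
e^(−kτ) = e^(−0.02295 × 66.8) = 0.2159
Accumulation ratio R = 1 / (1 − e^(−kτ)) = 1 / (1 − 0.2159) = 1.275
Steady-state trough = C₀ × R × e^(−kτ) = 25.6 × 1.275 × 0.2159 = 7.047 mg/L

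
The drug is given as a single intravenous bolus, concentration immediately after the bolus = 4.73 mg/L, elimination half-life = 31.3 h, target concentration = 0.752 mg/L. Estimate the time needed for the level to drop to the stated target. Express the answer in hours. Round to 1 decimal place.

83.0 h

k = ln2 / t½ = 0.693147 / 31.3 = 0.02215 h⁻¹
t = ln(C₀ / C) / k = ln(4.730 / 0.752) / 0.02215
  = ln(6.290) / 0.02215 = 1.839 / 0.02215 = 83.02 h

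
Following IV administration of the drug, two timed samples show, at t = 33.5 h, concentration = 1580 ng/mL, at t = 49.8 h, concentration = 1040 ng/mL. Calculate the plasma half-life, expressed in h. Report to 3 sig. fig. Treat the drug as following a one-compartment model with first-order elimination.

27.0 h

k = ln(C₁/C₂) / (t₂ − t₁) = ln(1580/1040) / (49.8 − 33.5)
  = 0.4182 / 16.30 = 0.02566 h⁻¹
t½ = ln2 / k = 0.693147 / 0.02566 = 27.01 h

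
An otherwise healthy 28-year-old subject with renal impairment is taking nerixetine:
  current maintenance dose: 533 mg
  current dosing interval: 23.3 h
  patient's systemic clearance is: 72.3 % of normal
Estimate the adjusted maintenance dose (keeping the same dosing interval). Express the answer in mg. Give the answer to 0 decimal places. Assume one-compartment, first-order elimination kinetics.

To keep the same average steady-state level, dosing rate must scale with clearance.
CL ratio = 72.3 / 100 = 0.7230
New dose (same interval) = 533 × 0.7230 = 385.4 mg

385 mg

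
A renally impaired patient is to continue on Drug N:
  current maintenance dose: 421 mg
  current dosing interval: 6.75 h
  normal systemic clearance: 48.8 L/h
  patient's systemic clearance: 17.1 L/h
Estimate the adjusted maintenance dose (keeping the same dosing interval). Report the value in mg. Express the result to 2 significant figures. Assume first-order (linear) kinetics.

To keep the same average steady-state level, dosing rate must scale with clearance.
CL ratio = 17.1 / 48.8 = 0.3504
New dose (same interval) = 421 × 0.3504 = 147.5 mg

150 mg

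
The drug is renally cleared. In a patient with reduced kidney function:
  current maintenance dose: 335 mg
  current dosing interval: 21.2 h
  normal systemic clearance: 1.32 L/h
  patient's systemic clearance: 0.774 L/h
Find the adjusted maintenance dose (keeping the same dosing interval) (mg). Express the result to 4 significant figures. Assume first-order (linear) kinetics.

196.4 mg

To keep the same average steady-state level, dosing rate must scale with clearance.
CL ratio = 0.774 / 1.32 = 0.5864
New dose (same interval) = 335 × 0.5864 = 196.4 mg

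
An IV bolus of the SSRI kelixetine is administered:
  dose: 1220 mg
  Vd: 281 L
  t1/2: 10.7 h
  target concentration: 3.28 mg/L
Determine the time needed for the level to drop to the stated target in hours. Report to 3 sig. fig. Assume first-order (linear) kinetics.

4.33 h

C₀ = Dose / Vd = 1220 / 281 = 4.342 mg/L
k = ln2 / t½ = 0.693147 / 10.7 = 0.06478 h⁻¹
t = ln(C₀ / C) / k = ln(4.342 / 3.28) / 0.06478
  = ln(1.324) / 0.06478 = 0.2807 / 0.06478 = 4.333 h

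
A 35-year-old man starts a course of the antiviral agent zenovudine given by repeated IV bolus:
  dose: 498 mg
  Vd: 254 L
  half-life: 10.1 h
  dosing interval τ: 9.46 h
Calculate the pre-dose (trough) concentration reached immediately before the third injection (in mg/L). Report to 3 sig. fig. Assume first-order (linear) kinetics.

C₀ per dose = Dose / Vd = 498 / 254 = 1.961 mg/L
k = ln2 / t½ = 0.693147 / 10.1 = 0.06863 h⁻¹
Fraction remaining after one interval: r = e^(−kτ) = e^(−0.06863 × 9.46) = 0.5224
Before dose 3, 2 doses have been given (aged 1τ, 2τ).
C_trough = C₀ × (r + r²) = 1.961 × (0.5224 + 0.2729) = 1.560 mg/L

1.56 mg/L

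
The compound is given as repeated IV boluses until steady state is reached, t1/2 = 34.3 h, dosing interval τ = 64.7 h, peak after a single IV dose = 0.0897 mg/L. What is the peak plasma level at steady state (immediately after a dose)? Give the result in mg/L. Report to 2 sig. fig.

k = ln2 / t½ = 0.693147 / 34.3 = 0.02021 h⁻¹
e^(−kτ) = e^(−0.02021 × 64.7) = 0.2705
Accumulation ratio R = 1 / (1 − e^(−kτ)) = 1 / (1 − 0.2705) = 1.371
Steady-state peak = C₀ × R = 0.0897 × 1.371 = 0.1230 mg/L

0.12 mg/L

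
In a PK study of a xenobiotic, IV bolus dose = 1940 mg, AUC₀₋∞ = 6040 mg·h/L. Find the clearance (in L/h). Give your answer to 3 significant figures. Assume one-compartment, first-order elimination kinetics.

CL = Dose / AUC = 1940 / 6040 = 0.3212 L/h

0.321 L/h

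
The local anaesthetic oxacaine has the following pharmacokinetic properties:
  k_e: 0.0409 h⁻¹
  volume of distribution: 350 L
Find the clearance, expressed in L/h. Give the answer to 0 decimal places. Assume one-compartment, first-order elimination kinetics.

CL = k × Vd = 0.0409 × 350 = 14.32 L/h

14 L/h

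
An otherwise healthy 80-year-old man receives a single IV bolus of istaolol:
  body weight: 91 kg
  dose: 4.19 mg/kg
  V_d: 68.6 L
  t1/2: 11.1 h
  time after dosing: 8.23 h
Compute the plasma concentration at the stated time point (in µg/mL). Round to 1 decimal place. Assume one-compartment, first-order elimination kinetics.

Total dose = 4.19 × 91 = 381.3 mg
C₀ = Dose / Vd = 381.3 / 68.6 = 5.558 mg/L
k = ln2 / t½ = 0.693147 / 11.1 = 0.06245 h⁻¹
C = C₀ · e^(−k·t) = 5.558 × e^(−0.06245 × 8.23)
  = 5.558 × 0.5981 = 3.324 mg/L
(3.324 mg/L = 3.324 µg/mL)

3.3 µg/mL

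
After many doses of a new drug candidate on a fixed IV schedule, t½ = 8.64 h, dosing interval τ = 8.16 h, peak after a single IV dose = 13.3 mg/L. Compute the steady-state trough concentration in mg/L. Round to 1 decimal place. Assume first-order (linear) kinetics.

k = ln2 / t½ = 0.693147 / 8.64 = 0.08023 h⁻¹
e^(−kτ) = e^(−0.08023 × 8.16) = 0.5196
Accumulation ratio R = 1 / (1 − e^(−kτ)) = 1 / (1 − 0.5196) = 2.082
Steady-state trough = C₀ × R × e^(−kτ) = 13.3 × 2.082 × 0.5196 = 14.39 mg/L

14.4 mg/L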